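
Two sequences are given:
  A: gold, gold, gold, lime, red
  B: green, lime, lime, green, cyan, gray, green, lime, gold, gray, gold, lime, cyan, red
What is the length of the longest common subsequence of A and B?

Backtracking the LCS table gives one alignment: gold (A1,B9) → gold (A3,B11) → lime (A4,B12) → red (A5,B14).
So the longest common subsequence has length 4.

4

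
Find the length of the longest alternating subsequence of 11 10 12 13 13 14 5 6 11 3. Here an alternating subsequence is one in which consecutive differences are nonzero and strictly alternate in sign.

A longest alternating subsequence is 11, 10, 12, 5, 6, 3 (positions 1,2,3,7,8,10); its 5 consecutive differences strictly alternate in sign, and length 6 is optimal.

6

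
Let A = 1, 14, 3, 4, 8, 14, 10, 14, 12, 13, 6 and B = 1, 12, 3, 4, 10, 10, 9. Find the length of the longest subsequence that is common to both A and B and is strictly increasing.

4

A longest common strictly increasing subsequence is 1, 3, 4, 10 (length 4); it appears in order in both A and B, and no longer such subsequence exists.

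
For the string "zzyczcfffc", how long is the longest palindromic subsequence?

One longest palindromic subsequence is cfffc (positions 4,7,8,9,10); it reads the same forward and backward, and the interval DP gives dp[1][10] = 5.

5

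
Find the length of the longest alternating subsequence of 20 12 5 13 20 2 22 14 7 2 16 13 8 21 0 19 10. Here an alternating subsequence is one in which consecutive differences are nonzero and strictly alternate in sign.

A longest alternating subsequence is 20, 12, 13, 2, 22, 14, 16, 13, 21, 0, 19, 10 (positions 1,2,4,6,7,8,11,12,14,15,16,17); its 11 consecutive differences strictly alternate in sign, and length 12 is optimal.

12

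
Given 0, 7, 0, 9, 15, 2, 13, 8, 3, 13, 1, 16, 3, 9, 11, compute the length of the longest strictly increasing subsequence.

5

Let dp[i] be the longest increasing subsequence ending at position i. Then dp = [1, 2, 1, 3, 4, 2, 4, 3, 3, 4, 2, 5, 3, 4, 5].
The maximum is 5; one witness is 0, 7, 9, 15, 16 at positions 1,2,4,5,12.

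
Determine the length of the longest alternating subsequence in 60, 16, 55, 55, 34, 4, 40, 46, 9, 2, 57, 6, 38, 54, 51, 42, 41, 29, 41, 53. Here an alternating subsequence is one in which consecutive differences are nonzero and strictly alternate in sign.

Track the best alternating length ending on an up-step vs a down-step at each position: up/down = 1/1, 1/2, 3/2, 3/2, 3/4, 1/4, 5/4, 5/4, 5/6, 1/6, 7/2, 7/8, 9/8, 9/8, 9/10, 9/10, 9/10, 9/10, 11/10, 11/10.
The maximum over both is 11; one such subsequence is 60, 16, 55, 34, 40, 9, 57, 6, 38, 29, 41.

11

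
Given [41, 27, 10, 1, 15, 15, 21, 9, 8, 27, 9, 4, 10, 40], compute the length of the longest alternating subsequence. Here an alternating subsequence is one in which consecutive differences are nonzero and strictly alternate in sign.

Track the best alternating length ending on an up-step vs a down-step at each position: up/down = 1/1, 1/2, 1/2, 1/2, 3/2, 3/2, 3/2, 3/4, 3/4, 5/2, 5/6, 3/6, 7/6, 7/2.
The maximum over both is 7; one such subsequence is 41, 10, 15, 9, 27, 9, 10.

7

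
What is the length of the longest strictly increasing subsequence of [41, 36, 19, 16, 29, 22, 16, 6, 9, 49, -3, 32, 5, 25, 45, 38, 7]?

Let dp[i] be the longest increasing subsequence ending at position i. Then dp = [1, 1, 1, 1, 2, 2, 1, 1, 2, 3, 1, 3, 2, 3, 4, 4, 3].
The maximum is 4; one witness is 19, 29, 32, 45 at positions 3,5,12,15.

4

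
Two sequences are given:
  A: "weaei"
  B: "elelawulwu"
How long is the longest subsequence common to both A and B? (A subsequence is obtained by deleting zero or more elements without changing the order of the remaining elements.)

Backtracking the LCS table gives one alignment: e (A2,B3) → a (A3,B5).
So the longest common subsequence has length 2.

2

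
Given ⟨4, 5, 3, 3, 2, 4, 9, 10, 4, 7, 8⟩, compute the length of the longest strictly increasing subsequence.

Scanning left to right, the best length ending at each element is: 4→1, 5→2, 3→1, 3→1, 2→1, 4→2, 9→3, 10→4, 4→2, 7→3, 8→4.
So the longest increasing subsequence has length 4, e.g. 4, 5, 9, 10.

4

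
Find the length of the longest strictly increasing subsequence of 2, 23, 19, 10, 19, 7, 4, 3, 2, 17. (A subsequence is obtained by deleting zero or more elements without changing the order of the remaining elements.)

3

One longest increasing subsequence is 2, 10, 19 (positions 1,4,5), of length 3; no longer one exists.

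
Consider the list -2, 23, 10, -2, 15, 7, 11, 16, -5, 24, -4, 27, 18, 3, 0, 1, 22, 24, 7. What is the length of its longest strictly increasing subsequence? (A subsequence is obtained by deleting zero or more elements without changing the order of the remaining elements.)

Scanning left to right, the best length ending at each element is: -2→1, 23→2, 10→2, -2→1, 15→3, 7→2, 11→3, 16→4, -5→1, 24→5, -4→2, 27→6, 18→5, 3→3, 0→3, 1→4, 22→6, 24→7, 7→5.
So the longest increasing subsequence has length 7, e.g. -2, 10, 15, 16, 18, 22, 24.

7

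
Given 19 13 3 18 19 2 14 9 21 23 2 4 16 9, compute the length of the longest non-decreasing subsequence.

5

Scanning left to right, the best length ending at each element is: 19→1, 13→1, 3→1, 18→2, 19→3, 2→1, 14→2, 9→2, 21→4, 23→5, 2→2, 4→3, 16→4, 9→4.
So the longest non-decreasing subsequence has length 5, e.g. 13, 18, 19, 21, 23.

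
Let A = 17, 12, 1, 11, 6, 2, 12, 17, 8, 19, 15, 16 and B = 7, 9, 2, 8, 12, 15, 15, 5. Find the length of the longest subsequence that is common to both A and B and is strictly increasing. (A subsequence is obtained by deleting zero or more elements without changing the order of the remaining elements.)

A longest common strictly increasing subsequence is 2, 8, 15 (length 3); it appears in order in both A and B, and no longer such subsequence exists.

3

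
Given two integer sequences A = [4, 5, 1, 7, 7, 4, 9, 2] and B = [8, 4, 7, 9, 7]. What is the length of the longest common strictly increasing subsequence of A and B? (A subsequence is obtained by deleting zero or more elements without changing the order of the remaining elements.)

For each value that appears in both, track the longest common increasing run ending there.
The best achievable length is 3; one witness is 4, 7, 9 (A-positions 1,4,7, B-positions 2,3,4).

3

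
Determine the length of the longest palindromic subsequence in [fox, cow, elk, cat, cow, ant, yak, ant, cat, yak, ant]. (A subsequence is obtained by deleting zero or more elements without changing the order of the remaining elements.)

Using dp[i][j] = 2 + dp[i+1][j−1] if the ends match, else max(dp[i+1][j], dp[i][j−1]):
dp[1][11] = 5. A witness is ant yak cat yak ant at positions 6,7,9,10,11.

5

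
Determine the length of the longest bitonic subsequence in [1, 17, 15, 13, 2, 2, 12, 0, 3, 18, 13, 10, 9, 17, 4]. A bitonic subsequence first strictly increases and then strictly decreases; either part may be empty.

8

One longest bitonic subsequence is 1, 17, 15, 13, 12, 10, 9, 4 (positions 1,2,3,4,7,12,13,15): it rises to 17 then falls. Length 8 is optimal.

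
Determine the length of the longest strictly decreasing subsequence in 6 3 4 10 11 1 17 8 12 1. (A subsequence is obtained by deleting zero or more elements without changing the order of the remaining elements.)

3

Let dp[i] be the longest decreasing subsequence ending at position i. Then dp = [1, 2, 2, 1, 1, 3, 1, 2, 2, 3].
The maximum is 3; one witness is 6, 3, 1 at positions 1,2,6.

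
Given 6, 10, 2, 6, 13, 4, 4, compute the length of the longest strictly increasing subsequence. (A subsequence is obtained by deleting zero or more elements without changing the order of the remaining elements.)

3

Let dp[i] be the longest increasing subsequence ending at position i. Then dp = [1, 2, 1, 2, 3, 2, 2].
The maximum is 3; one witness is 6, 10, 13 at positions 1,2,5.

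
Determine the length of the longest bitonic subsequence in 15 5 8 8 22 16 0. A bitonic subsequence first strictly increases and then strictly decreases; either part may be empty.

One longest bitonic subsequence is 5, 8, 22, 16, 0 (positions 2,3,5,6,7): it rises to 22 then falls. Length 5 is optimal.

5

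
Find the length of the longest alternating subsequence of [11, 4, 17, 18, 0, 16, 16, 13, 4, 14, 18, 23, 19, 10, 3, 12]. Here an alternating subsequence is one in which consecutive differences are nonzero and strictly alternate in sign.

9

A longest alternating subsequence is 11, 4, 17, 0, 16, 13, 14, 10, 12 (positions 1,2,3,5,6,8,10,14,16); its 8 consecutive differences strictly alternate in sign, and length 9 is optimal.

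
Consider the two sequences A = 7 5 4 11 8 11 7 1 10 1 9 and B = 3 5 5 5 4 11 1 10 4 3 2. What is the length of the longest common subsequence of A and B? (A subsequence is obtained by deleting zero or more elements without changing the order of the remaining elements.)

5

Backtracking the LCS table gives one alignment: 5 (A2,B4) → 4 (A3,B5) → 11 (A6,B6) → 1 (A8,B7) → 10 (A9,B8).
So the longest common subsequence has length 5.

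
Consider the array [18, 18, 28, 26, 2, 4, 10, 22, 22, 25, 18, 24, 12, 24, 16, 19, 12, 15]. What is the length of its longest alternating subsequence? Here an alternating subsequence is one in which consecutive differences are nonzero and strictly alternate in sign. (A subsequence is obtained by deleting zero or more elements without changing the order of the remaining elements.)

A longest alternating subsequence is 18, 28, 2, 22, 18, 24, 12, 24, 16, 19, 12, 15 (positions 1,3,5,8,11,12,13,14,15,16,17,18); its 11 consecutive differences strictly alternate in sign, and length 12 is optimal.

12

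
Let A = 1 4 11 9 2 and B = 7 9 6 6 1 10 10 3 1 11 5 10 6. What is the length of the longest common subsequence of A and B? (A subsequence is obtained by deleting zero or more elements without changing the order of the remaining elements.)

A longest common subsequence is 1, 11 (length 2); the LCS DP confirms no longer common subsequence exists.

2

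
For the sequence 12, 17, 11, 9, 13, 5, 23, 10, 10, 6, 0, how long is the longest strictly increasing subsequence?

3

One longest increasing subsequence is 12, 17, 23 (positions 1,2,7), of length 3; no longer one exists.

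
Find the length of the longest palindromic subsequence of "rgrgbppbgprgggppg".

10

Using dp[i][j] = 2 + dp[i+1][j−1] if the ends match, else max(dp[i+1][j], dp[i][j−1]):
dp[1][17] = 10. A witness is gppggggppg at positions 2,6,7,9,12,13,14,15,16,17.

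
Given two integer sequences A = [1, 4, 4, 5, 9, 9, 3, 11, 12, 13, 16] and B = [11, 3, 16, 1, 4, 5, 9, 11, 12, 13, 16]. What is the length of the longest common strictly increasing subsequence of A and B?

8

A longest common strictly increasing subsequence is 1, 4, 5, 9, 11, 12, 13, 16 (length 8); it appears in order in both A and B, and no longer such subsequence exists.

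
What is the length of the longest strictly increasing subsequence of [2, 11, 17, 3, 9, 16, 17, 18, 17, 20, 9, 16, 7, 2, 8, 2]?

7

One longest increasing subsequence is 2, 3, 9, 16, 17, 18, 20 (positions 1,4,5,6,7,8,10), of length 7; no longer one exists.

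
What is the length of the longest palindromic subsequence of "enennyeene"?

One longest palindromic subsequence is enennene (positions 1,2,3,4,5,8,9,10); it reads the same forward and backward, and the interval DP gives dp[1][10] = 8.

8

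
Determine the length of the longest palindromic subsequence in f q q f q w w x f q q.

8

One longest palindromic subsequence is qqfwwfqq (positions 2,3,4,6,7,9,10,11); it reads the same forward and backward, and the interval DP gives dp[1][11] = 8.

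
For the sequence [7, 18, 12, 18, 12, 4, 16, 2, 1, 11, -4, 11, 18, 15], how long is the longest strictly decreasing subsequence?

Scanning left to right, the best length ending at each element is: 7→1, 18→1, 12→2, 18→1, 12→2, 4→3, 16→2, 2→4, 1→5, 11→3, -4→6, 11→3, 18→1, 15→3.
So the longest decreasing subsequence has length 6, e.g. 18, 12, 4, 2, 1, -4.

6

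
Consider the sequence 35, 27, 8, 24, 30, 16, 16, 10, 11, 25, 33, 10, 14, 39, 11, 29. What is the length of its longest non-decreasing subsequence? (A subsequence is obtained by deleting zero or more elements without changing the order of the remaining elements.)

6

Let dp[i] be the longest non-decreasing subsequence ending at position i. Then dp = [1, 1, 1, 2, 3, 2, 3, 2, 3, 4, 5, 3, 4, 6, 4, 5].
The maximum is 6; one witness is 8, 16, 16, 25, 33, 39 at positions 3,6,7,10,11,14.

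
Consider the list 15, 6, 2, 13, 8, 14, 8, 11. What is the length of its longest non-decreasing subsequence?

4

Let dp[i] be the longest non-decreasing subsequence ending at position i. Then dp = [1, 1, 1, 2, 2, 3, 3, 4].
The maximum is 4; one witness is 6, 8, 8, 11 at positions 2,5,7,8.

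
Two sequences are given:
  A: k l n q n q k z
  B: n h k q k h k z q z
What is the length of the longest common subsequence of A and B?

4

A longest common subsequence is kqqz (length 4); the LCS DP confirms no longer common subsequence exists.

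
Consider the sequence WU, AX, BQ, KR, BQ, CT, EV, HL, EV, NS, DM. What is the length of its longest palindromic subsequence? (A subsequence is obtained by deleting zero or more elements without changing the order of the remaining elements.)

3

One longest palindromic subsequence is EV HL EV (positions 7,8,9); it reads the same forward and backward, and the interval DP gives dp[1][11] = 3.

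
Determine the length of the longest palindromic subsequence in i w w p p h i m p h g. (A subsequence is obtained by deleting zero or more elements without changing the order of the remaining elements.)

4

One longest palindromic subsequence is ippi (positions 1,4,5,7); it reads the same forward and backward, and the interval DP gives dp[1][11] = 4.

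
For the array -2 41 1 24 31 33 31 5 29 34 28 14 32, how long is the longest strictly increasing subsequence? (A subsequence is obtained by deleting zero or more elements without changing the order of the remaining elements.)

Let dp[i] be the longest increasing subsequence ending at position i. Then dp = [1, 2, 2, 3, 4, 5, 4, 3, 4, 6, 4, 4, 5].
The maximum is 6; one witness is -2, 1, 24, 31, 33, 34 at positions 1,3,4,5,6,10.

6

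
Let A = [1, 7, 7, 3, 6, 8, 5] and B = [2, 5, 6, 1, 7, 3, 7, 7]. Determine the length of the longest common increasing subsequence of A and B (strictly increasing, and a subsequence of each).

2

For each value that appears in both, track the longest common increasing run ending there.
The best achievable length is 2; one witness is 1, 7 (A-positions 1,2, B-positions 4,5).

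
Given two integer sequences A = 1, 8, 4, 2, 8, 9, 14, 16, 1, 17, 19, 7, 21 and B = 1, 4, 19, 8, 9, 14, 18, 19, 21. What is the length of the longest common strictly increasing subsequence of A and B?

7

A longest common strictly increasing subsequence is 1, 4, 8, 9, 14, 19, 21 (length 7); it appears in order in both A and B, and no longer such subsequence exists.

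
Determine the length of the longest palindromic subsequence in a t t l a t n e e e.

4

Using dp[i][j] = 2 + dp[i+1][j−1] if the ends match, else max(dp[i+1][j], dp[i][j−1]):
dp[1][10] = 4. A witness is atta at positions 1,2,3,5.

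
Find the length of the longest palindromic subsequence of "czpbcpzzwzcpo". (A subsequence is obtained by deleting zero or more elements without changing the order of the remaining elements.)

One longest palindromic subsequence is pczwzcp (positions 3,5,7,9,10,11,12); it reads the same forward and backward, and the interval DP gives dp[1][13] = 7.

7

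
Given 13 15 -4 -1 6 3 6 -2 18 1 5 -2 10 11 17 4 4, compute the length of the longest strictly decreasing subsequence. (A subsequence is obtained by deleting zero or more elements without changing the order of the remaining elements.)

5

Let dp[i] be the longest decreasing subsequence ending at position i. Then dp = [1, 1, 2, 2, 2, 3, 2, 4, 1, 4, 3, 5, 2, 2, 2, 4, 4].
The maximum is 5; one witness is 13, 6, 3, 1, -2 at positions 1,5,6,10,12.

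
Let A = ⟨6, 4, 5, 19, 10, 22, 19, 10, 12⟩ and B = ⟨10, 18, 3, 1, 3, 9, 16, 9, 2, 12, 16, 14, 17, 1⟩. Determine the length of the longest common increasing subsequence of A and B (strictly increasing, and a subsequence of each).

2

A longest common strictly increasing subsequence is 10, 12 (length 2); it appears in order in both A and B, and no longer such subsequence exists.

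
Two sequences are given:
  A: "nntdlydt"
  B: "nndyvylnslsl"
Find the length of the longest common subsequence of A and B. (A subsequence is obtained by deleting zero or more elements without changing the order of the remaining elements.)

4

A longest common subsequence is nndl (length 4); the LCS DP confirms no longer common subsequence exists.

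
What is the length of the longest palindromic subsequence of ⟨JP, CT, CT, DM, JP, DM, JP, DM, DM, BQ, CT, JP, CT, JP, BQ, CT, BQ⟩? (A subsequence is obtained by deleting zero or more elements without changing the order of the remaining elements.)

One longest palindromic subsequence is JP CT CT DM DM JP DM DM CT CT JP (positions 1,2,3,4,6,7,8,9,11,13,14); it reads the same forward and backward, and the interval DP gives dp[1][17] = 11.

11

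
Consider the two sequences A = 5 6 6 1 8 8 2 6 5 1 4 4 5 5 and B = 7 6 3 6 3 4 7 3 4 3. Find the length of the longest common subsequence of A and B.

4

A longest common subsequence is 6, 6, 4, 4 (length 4); the LCS DP confirms no longer common subsequence exists.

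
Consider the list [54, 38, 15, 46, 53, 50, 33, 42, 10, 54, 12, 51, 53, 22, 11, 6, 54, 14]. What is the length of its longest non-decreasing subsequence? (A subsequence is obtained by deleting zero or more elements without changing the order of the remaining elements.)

One longest non-decreasing subsequence is 38, 46, 50, 51, 53, 54 (positions 2,4,6,12,13,17), of length 6; no longer one exists.

6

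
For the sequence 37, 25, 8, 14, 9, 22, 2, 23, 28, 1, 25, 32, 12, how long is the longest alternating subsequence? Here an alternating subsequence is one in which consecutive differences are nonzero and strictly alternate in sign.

A longest alternating subsequence is 37, 8, 14, 9, 22, 2, 23, 1, 25, 12 (positions 1,3,4,5,6,7,8,10,11,13); its 9 consecutive differences strictly alternate in sign, and length 10 is optimal.

10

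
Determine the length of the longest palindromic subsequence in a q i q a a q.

5

One longest palindromic subsequence is aqiqa (positions 1,2,3,4,6); it reads the same forward and backward, and the interval DP gives dp[1][7] = 5.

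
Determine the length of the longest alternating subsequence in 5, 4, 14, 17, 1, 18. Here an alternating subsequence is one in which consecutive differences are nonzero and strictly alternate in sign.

5

Track the best alternating length ending on an up-step vs a down-step at each position: up/down = 1/1, 1/2, 3/1, 3/1, 1/4, 5/1.
The maximum over both is 5; one such subsequence is 5, 4, 14, 1, 18.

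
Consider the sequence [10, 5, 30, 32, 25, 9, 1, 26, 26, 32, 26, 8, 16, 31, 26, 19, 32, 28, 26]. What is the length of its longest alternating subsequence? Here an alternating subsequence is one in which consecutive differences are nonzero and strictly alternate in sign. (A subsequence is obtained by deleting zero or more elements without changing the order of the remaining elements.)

10

Track the best alternating length ending on an up-step vs a down-step at each position: up/down = 1/1, 1/2, 3/1, 3/1, 3/4, 3/4, 1/4, 5/4, 5/4, 5/1, 5/6, 5/6, 7/6, 7/6, 7/8, 7/8, 9/1, 9/10, 9/10.
The maximum over both is 10; one such subsequence is 10, 5, 30, 25, 32, 26, 31, 26, 32, 28.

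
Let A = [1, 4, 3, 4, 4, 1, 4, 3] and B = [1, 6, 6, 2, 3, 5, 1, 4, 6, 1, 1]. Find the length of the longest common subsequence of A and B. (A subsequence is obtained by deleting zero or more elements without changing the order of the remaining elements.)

A longest common subsequence is 1, 3, 4, 1 (length 4); the LCS DP confirms no longer common subsequence exists.

4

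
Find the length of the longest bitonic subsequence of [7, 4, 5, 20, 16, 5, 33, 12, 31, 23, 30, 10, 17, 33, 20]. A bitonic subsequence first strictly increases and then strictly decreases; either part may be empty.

One longest bitonic subsequence is 4, 5, 20, 33, 31, 30, 20 (positions 2,3,4,7,9,11,15): it rises to 33 then falls. Length 7 is optimal.

7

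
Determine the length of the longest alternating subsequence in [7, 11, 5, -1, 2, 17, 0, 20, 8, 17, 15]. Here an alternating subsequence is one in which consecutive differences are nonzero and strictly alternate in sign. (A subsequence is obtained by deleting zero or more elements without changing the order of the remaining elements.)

A longest alternating subsequence is 7, 11, -1, 2, 0, 20, 8, 17, 15 (positions 1,2,4,5,7,8,9,10,11); its 8 consecutive differences strictly alternate in sign, and length 9 is optimal.

9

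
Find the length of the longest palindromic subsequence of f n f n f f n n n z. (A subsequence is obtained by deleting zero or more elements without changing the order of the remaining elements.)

6

Using dp[i][j] = 2 + dp[i+1][j−1] if the ends match, else max(dp[i+1][j], dp[i][j−1]):
dp[1][10] = 6. A witness is nnffnn at positions 2,4,5,6,8,9.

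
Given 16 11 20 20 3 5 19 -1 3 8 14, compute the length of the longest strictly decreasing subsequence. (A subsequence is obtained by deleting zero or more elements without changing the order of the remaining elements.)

4

Scanning left to right, the best length ending at each element is: 16→1, 11→2, 20→1, 20→1, 3→3, 5→3, 19→2, -1→4, 3→4, 8→3, 14→3.
So the longest decreasing subsequence has length 4, e.g. 16, 11, 3, -1.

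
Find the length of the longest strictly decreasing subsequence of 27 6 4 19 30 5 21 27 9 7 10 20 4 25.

5

One longest decreasing subsequence is 27, 19, 9, 7, 4 (positions 1,4,9,10,13), of length 5; no longer one exists.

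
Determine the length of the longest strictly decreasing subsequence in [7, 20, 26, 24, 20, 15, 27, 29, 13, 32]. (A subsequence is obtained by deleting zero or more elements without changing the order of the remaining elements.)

Scanning left to right, the best length ending at each element is: 7→1, 20→1, 26→1, 24→2, 20→3, 15→4, 27→1, 29→1, 13→5, 32→1.
So the longest decreasing subsequence has length 5, e.g. 26, 24, 20, 15, 13.

5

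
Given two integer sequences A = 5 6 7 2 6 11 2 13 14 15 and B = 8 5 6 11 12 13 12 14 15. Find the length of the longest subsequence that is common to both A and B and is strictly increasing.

A longest common strictly increasing subsequence is 5, 6, 11, 13, 14, 15 (length 6); it appears in order in both A and B, and no longer such subsequence exists.

6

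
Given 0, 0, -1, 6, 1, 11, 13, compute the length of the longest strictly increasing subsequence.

Scanning left to right, the best length ending at each element is: 0→1, 0→1, -1→1, 6→2, 1→2, 11→3, 13→4.
So the longest increasing subsequence has length 4, e.g. 0, 6, 11, 13.

4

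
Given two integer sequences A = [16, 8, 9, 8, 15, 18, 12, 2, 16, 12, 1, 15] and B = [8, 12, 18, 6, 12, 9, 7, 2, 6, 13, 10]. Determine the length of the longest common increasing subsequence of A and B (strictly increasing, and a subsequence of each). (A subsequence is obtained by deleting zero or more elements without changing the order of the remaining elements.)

For each value that appears in both, track the longest common increasing run ending there.
The best achievable length is 2; one witness is 8, 12 (A-positions 2,7, B-positions 1,2).

2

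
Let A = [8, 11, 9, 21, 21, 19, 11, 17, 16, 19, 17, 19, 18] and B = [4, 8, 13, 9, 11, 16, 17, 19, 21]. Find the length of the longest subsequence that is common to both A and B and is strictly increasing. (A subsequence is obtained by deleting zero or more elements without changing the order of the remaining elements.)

6

For each value that appears in both, track the longest common increasing run ending there.
The best achievable length is 6; one witness is 8, 9, 11, 16, 17, 19 (A-positions 1,3,7,9,11,12, B-positions 2,4,5,6,7,8).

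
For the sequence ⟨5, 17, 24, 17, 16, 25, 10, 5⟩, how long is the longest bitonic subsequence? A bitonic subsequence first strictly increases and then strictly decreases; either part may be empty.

One longest bitonic subsequence is 5, 17, 24, 17, 16, 10, 5 (positions 1,2,3,4,5,7,8): it rises to 24 then falls. Length 7 is optimal.

7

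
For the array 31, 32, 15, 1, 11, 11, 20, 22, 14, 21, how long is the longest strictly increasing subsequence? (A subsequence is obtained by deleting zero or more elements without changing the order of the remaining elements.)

4

Scanning left to right, the best length ending at each element is: 31→1, 32→2, 15→1, 1→1, 11→2, 11→2, 20→3, 22→4, 14→3, 21→4.
So the longest increasing subsequence has length 4, e.g. 1, 11, 20, 22.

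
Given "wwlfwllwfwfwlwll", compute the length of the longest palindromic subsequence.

Using dp[i][j] = 2 + dp[i+1][j−1] if the ends match, else max(dp[i+1][j], dp[i][j−1]):
dp[1][16] = 11. A witness is lllwfwfwlll at positions 3,6,7,8,9,10,11,12,13,15,16.

11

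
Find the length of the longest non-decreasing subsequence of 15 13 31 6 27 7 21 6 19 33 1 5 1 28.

One longest non-decreasing subsequence is 6, 7, 21, 33 (positions 4,6,7,10), of length 4; no longer one exists.

4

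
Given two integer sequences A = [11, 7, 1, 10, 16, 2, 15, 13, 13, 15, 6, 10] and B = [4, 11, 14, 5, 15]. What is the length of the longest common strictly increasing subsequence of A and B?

A longest common strictly increasing subsequence is 11, 15 (length 2); it appears in order in both A and B, and no longer such subsequence exists.

2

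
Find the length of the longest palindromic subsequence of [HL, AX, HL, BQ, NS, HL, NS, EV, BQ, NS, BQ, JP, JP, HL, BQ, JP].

Using dp[i][j] = 2 + dp[i+1][j−1] if the ends match, else max(dp[i+1][j], dp[i][j−1]):
dp[1][16] = 7. A witness is BQ HL BQ NS BQ HL BQ at positions 4,6,9,10,11,14,15.

7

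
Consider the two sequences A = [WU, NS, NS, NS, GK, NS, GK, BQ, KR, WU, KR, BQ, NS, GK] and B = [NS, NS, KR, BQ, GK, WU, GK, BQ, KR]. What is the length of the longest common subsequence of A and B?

Backtracking the LCS table gives one alignment: NS (A2,B1) → NS (A3,B2) → GK (A5,B5) → GK (A7,B7) → BQ (A8,B8) → KR (A11,B9).
So the longest common subsequence has length 6.

6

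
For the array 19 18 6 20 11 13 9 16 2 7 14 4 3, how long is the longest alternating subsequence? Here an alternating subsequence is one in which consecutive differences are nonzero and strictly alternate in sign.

10

Track the best alternating length ending on an up-step vs a down-step at each position: up/down = 1/1, 1/2, 1/2, 3/1, 3/4, 5/4, 3/6, 7/4, 1/8, 9/8, 9/8, 9/10, 9/10.
The maximum over both is 10; one such subsequence is 19, 18, 20, 11, 13, 9, 16, 2, 7, 4.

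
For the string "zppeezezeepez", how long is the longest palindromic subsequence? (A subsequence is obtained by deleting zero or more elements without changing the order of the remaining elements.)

11

Using dp[i][j] = 2 + dp[i+1][j−1] if the ends match, else max(dp[i+1][j], dp[i][j−1]):
dp[1][13] = 11. A witness is zpeezezeepz at positions 1,3,4,5,6,7,8,9,10,11,13.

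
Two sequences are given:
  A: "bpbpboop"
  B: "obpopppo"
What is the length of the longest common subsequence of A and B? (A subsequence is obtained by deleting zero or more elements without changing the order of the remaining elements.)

4

Backtracking the LCS table gives one alignment: b (A1,B2) → p (A2,B6) → p (A4,B7) → o (A7,B8).
So the longest common subsequence has length 4.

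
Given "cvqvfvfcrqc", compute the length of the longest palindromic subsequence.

7

Using dp[i][j] = 2 + dp[i+1][j−1] if the ends match, else max(dp[i+1][j], dp[i][j−1]):
dp[1][11] = 7. A witness is cqfvfqc at positions 1,3,5,6,7,10,11.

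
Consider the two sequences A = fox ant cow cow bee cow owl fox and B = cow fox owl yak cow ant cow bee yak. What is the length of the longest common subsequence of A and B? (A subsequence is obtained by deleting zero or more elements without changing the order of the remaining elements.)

4

A longest common subsequence is fox, ant, cow, bee (length 4); the LCS DP confirms no longer common subsequence exists.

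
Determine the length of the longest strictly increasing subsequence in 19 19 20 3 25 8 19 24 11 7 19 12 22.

5

One longest increasing subsequence is 3, 8, 11, 19, 22 (positions 4,6,9,11,13), of length 5; no longer one exists.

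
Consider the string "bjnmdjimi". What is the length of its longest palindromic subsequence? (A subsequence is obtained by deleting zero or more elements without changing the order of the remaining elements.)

One longest palindromic subsequence is imi (positions 7,8,9); it reads the same forward and backward, and the interval DP gives dp[1][9] = 3.

3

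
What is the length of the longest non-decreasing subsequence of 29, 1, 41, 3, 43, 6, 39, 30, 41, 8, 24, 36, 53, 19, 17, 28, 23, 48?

7

One longest non-decreasing subsequence is 1, 3, 6, 8, 24, 36, 53 (positions 2,4,6,10,11,12,13), of length 7; no longer one exists.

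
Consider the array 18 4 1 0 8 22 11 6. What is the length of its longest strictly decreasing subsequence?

Scanning left to right, the best length ending at each element is: 18→1, 4→2, 1→3, 0→4, 8→2, 22→1, 11→2, 6→3.
So the longest decreasing subsequence has length 4, e.g. 18, 4, 1, 0.

4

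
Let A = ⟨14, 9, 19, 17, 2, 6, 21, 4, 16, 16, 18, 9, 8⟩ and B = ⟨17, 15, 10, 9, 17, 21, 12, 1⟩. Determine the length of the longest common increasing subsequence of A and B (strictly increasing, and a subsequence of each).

3

A longest common strictly increasing subsequence is 9, 17, 21 (length 3); it appears in order in both A and B, and no longer such subsequence exists.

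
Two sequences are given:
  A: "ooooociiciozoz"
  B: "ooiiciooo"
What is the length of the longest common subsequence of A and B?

8

Backtracking the LCS table gives one alignment: o (A4,B1) → o (A5,B2) → i (A7,B3) → i (A8,B4) → c (A9,B5) → i (A10,B6) → o (A11,B8) → o (A13,B9).
So the longest common subsequence has length 8.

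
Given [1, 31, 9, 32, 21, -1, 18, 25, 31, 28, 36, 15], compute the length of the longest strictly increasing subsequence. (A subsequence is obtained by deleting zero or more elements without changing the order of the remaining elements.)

Let dp[i] be the longest increasing subsequence ending at position i. Then dp = [1, 2, 2, 3, 3, 1, 3, 4, 5, 5, 6, 3].
The maximum is 6; one witness is 1, 9, 21, 25, 31, 36 at positions 1,3,5,8,9,11.

6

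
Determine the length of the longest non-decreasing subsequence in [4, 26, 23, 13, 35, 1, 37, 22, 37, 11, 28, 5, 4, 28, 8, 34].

6

Scanning left to right, the best length ending at each element is: 4→1, 26→2, 23→2, 13→2, 35→3, 1→1, 37→4, 22→3, 37→5, 11→2, 28→4, 5→2, 4→2, 28→5, 8→3, 34→6.
So the longest non-decreasing subsequence has length 6, e.g. 4, 13, 22, 28, 28, 34.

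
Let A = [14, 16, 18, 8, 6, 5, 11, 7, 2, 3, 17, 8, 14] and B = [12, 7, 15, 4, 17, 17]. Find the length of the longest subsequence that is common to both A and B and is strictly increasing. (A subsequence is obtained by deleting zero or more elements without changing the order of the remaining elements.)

2

For each value that appears in both, track the longest common increasing run ending there.
The best achievable length is 2; one witness is 7, 17 (A-positions 8,11, B-positions 2,5).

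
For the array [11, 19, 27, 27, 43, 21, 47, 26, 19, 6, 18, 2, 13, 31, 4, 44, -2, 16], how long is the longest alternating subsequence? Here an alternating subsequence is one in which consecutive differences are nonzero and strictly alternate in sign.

12

Track the best alternating length ending on an up-step vs a down-step at each position: up/down = 1/1, 2/1, 2/1, 2/1, 2/1, 2/3, 4/1, 4/5, 2/5, 1/5, 6/5, 1/7, 8/7, 8/5, 8/9, 10/5, 1/11, 12/11.
The maximum over both is 12; one such subsequence is 11, 27, 21, 47, 6, 18, 2, 13, 4, 44, -2, 16.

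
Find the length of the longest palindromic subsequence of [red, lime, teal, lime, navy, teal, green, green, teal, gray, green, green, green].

5

One longest palindromic subsequence is green green green green green (positions 7,8,11,12,13); it reads the same forward and backward, and the interval DP gives dp[1][13] = 5.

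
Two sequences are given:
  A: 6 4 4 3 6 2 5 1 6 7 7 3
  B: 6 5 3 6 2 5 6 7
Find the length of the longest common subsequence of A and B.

7

Backtracking the LCS table gives one alignment: 6 (A1,B1) → 3 (A4,B3) → 6 (A5,B4) → 2 (A6,B5) → 5 (A7,B6) → 6 (A9,B7) → 7 (A11,B8).
So the longest common subsequence has length 7.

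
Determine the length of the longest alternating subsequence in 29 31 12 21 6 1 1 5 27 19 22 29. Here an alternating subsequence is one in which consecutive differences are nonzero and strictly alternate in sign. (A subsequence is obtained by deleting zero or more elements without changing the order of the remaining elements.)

Track the best alternating length ending on an up-step vs a down-step at each position: up/down = 1/1, 2/1, 1/3, 4/3, 1/5, 1/5, 1/5, 6/5, 6/3, 6/7, 8/7, 8/3.
The maximum over both is 8; one such subsequence is 29, 31, 12, 21, 6, 27, 19, 22.

8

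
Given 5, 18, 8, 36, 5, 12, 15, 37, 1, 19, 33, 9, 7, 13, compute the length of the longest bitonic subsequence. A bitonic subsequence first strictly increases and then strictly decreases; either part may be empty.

8

Let inc[i] be the LIS ending at i and dec[i] the longest strictly decreasing subsequence starting at i. inc = [1, 2, 2, 3, 1, 3, 4, 5, 1, 5, 6, 3, 2, 4], dec = [2, 4, 3, 4, 2, 3, 3, 4, 1, 3, 3, 2, 1, 1].
max_i inc[i]+dec[i]−1 = 8, with one witness 5, 8, 12, 15, 37, 33, 9, 7.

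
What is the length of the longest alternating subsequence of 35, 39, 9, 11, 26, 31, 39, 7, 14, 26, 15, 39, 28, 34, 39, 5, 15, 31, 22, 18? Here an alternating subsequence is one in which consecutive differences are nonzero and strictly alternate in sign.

13

A longest alternating subsequence is 35, 39, 9, 11, 7, 26, 15, 39, 28, 34, 5, 31, 22 (positions 1,2,3,4,8,10,11,12,13,14,16,18,19); its 12 consecutive differences strictly alternate in sign, and length 13 is optimal.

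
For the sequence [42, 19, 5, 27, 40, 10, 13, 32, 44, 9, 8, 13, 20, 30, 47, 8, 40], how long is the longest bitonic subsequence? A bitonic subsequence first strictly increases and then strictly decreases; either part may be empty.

7

Let inc[i] be the LIS ending at i and dec[i] the longest strictly decreasing subsequence starting at i. inc = [1, 1, 1, 2, 3, 2, 3, 4, 5, 2, 2, 3, 4, 5, 6, 2, 6], dec = [5, 4, 1, 4, 4, 3, 3, 3, 3, 2, 1, 2, 2, 2, 2, 1, 1].
max_i inc[i]+dec[i]−1 = 7, with one witness 5, 10, 13, 32, 44, 30, 8.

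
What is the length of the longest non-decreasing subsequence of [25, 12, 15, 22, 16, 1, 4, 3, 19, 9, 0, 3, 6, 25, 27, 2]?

One longest non-decreasing subsequence is 12, 15, 16, 19, 25, 27 (positions 2,3,5,9,14,15), of length 6; no longer one exists.

6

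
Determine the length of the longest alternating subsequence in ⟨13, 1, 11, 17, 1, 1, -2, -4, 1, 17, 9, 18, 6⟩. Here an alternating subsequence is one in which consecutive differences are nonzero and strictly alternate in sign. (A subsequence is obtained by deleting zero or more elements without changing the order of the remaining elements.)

8

Track the best alternating length ending on an up-step vs a down-step at each position: up/down = 1/1, 1/2, 3/2, 3/1, 1/4, 1/4, 1/4, 1/4, 5/4, 5/1, 5/6, 7/1, 5/8.
The maximum over both is 8; one such subsequence is 13, 1, 11, 1, 17, 9, 18, 6.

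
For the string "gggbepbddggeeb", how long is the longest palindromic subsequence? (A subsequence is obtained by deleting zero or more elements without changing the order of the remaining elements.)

7

One longest palindromic subsequence is ggbpbgg (positions 2,3,4,6,7,10,11); it reads the same forward and backward, and the interval DP gives dp[1][14] = 7.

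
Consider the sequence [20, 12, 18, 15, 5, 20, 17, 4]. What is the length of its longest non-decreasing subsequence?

3

Let dp[i] be the longest non-decreasing subsequence ending at position i. Then dp = [1, 1, 2, 2, 1, 3, 3, 1].
The maximum is 3; one witness is 12, 18, 20 at positions 2,3,6.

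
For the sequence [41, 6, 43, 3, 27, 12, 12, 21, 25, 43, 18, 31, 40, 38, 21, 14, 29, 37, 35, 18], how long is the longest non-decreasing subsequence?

7

Let dp[i] be the longest non-decreasing subsequence ending at position i. Then dp = [1, 1, 2, 1, 2, 2, 3, 4, 5, 6, 4, 6, 7, 7, 5, 4, 6, 7, 7, 5].
The maximum is 7; one witness is 6, 12, 12, 21, 25, 31, 40 at positions 2,6,7,8,9,12,13.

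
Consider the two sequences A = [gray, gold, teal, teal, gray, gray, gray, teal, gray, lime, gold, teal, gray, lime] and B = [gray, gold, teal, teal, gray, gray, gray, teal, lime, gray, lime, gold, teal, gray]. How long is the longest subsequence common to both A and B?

13

A longest common subsequence is gray, gold, teal, teal, gray, gray, gray, teal, gray, lime, gold, teal, gray (length 13); the LCS DP confirms no longer common subsequence exists.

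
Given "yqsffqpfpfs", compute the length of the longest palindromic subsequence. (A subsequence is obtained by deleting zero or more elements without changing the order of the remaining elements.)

Using dp[i][j] = 2 + dp[i+1][j−1] if the ends match, else max(dp[i+1][j], dp[i][j−1]):
dp[1][11] = 7. A witness is sfpfpfs at positions 3,4,7,8,9,10,11.

7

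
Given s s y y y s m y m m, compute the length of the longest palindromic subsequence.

One longest palindromic subsequence is syyys (positions 2,3,4,5,6); it reads the same forward and backward, and the interval DP gives dp[1][10] = 5.

5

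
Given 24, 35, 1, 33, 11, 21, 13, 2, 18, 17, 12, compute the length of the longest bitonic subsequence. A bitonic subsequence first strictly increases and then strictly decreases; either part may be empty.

Let inc[i] be the LIS ending at i and dec[i] the longest strictly decreasing subsequence starting at i. inc = [1, 2, 1, 2, 2, 3, 3, 2, 4, 4, 3], dec = [5, 6, 1, 5, 2, 4, 2, 1, 3, 2, 1].
max_i inc[i]+dec[i]−1 = 7, with one witness 24, 35, 33, 21, 18, 17, 12.

7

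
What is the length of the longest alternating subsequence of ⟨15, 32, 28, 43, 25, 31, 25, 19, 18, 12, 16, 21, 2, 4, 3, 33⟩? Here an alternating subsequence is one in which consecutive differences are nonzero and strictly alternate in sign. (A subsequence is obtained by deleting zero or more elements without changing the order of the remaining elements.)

12

A longest alternating subsequence is 15, 32, 28, 43, 25, 31, 12, 16, 2, 4, 3, 33 (positions 1,2,3,4,5,6,10,11,13,14,15,16); its 11 consecutive differences strictly alternate in sign, and length 12 is optimal.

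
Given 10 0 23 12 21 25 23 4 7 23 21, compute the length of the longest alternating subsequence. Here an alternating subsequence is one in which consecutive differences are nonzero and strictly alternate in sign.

A longest alternating subsequence is 10, 0, 23, 12, 21, 4, 23, 21 (positions 1,2,3,4,5,8,10,11); its 7 consecutive differences strictly alternate in sign, and length 8 is optimal.

8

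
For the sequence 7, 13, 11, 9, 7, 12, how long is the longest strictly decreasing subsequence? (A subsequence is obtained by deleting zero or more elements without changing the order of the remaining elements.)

4

One longest decreasing subsequence is 13, 11, 9, 7 (positions 2,3,4,5), of length 4; no longer one exists.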